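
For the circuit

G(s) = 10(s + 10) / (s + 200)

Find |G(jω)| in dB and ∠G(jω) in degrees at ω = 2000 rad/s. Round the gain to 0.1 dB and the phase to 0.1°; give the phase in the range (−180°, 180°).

At s = jω = j2000:
zero (s+10): 10 + j2000 → |·| = √(10²+2000²) = √4000100 ≈ 2000, ∠ = arctan(2000/10) ≈ 89.71°
pole (s+200): 200 + j2000 → |·| = √(200²+2000²) = √4040000 ≈ 2010, ∠ = arctan(2000/200) ≈ 84.29°
|G| = 10 · 2000 / 2010 ≈ 9.9502
Gain = 20 log₁₀(9.9502) ≈ 19.96 dB
∠G = 89.71° − 84.29° = 5.42°

20.0 dB, 5.4°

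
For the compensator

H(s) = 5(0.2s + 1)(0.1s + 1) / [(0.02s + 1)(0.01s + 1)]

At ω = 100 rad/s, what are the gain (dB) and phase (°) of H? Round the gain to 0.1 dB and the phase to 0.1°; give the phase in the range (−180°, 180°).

At ω = 100 rad/s:
zero (1 + j100·0.2) = 1 + j20 → |·| ≈ 20.025, ∠ ≈ 87.14°
zero (1 + j100·0.1) = 1 + j10 → |·| ≈ 10.05, ∠ ≈ 84.29°
pole (1 + j100·0.02) = 1 + j2 → |·| ≈ 2.2361, ∠ ≈ 63.43°
pole (1 + j100·0.01) = 1 + j1 → |·| ≈ 1.4142, ∠ ≈ 45.00°
|H| = 5 · 20.025 · 10.05 / (2.2361 · 1.4142) ≈ 318.2
Gain = 20 log₁₀(318.2) ≈ 50.05 dB
∠H = (87.14° + 84.29°) − (63.43° + 45.00°) = 63.00°

50.1 dB, 63.0°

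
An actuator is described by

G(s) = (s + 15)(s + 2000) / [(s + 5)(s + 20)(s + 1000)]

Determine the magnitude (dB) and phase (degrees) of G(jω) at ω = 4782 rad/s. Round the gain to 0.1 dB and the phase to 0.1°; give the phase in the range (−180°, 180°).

-73.1 dB, -100.8°

At s = jω = j4782:
zero (s+15): 15 + j4782 → |·| = √(15²+4782²) = √22867749 ≈ 4782, ∠ = arctan(4782/15) ≈ 89.82°
zero (s+2000): 2000 + j4782 → |·| = √(2000²+4782²) = √26867524 ≈ 5183.4, ∠ = arctan(4782/2000) ≈ 67.30°
pole (s+5): 5 + j4782 → |·| = √(5²+4782²) = √22867549 ≈ 4782, ∠ = arctan(4782/5) ≈ 89.94°
pole (s+20): 20 + j4782 → |·| = √(20²+4782²) = √22867924 ≈ 4782, ∠ = arctan(4782/20) ≈ 89.76°
pole (s+1000): 1000 + j4782 → |·| = √(1000²+4782²) = √23867524 ≈ 4885.4, ∠ = arctan(4782/1000) ≈ 78.19°
|G| = 1 · 2.4787e+07 / 1.1172e+11 ≈ 0.00022187
Gain = 20 log₁₀(0.00022187) ≈ -73.08 dB
∠G = 157.12° − 257.89° = -100.77°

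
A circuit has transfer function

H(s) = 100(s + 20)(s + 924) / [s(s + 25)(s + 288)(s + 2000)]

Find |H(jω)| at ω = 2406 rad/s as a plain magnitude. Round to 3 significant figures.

1.41e-05

At s = jω = j2406:
zero (s+20): 20 + j2406 → |·| = √(20²+2406²) = √5789236 ≈ 2406.1, ∠ = arctan(2406/20) ≈ 89.52°
zero (s+924): 924 + j2406 → |·| = √(924²+2406²) = √6642612 ≈ 2577.3, ∠ = arctan(2406/924) ≈ 68.99°
pole (s+25): 25 + j2406 → |·| = √(25²+2406²) = √5789461 ≈ 2406.1, ∠ = arctan(2406/25) ≈ 89.40°
pole (s+288): 288 + j2406 → |·| = √(288²+2406²) = √5871780 ≈ 2423.2, ∠ = arctan(2406/288) ≈ 83.17°
pole (s+2000): 2000 + j2406 → |·| = √(2000²+2406²) = √9788836 ≈ 3128.7, ∠ = arctan(2406/2000) ≈ 50.26°
pole at origin: |s| = 2406, ∠ = 90.00° (in denominator)
|H| = 100 · 6.2012e+06 / 4.389e+13 ≈ 1.4129e-05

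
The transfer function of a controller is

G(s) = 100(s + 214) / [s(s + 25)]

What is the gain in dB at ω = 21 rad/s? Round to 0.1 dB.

29.9 dB

At s = jω = j21:
zero (s+214): 214 + j21 → |·| = √(214²+21²) = √46237 ≈ 215.03, ∠ = arctan(21/214) ≈ 5.60°
pole (s+25): 25 + j21 → |·| = √(25²+21²) = √1066 ≈ 32.65, ∠ = arctan(21/25) ≈ 40.03°
pole at origin: |s| = 21, ∠ = 90.00° (in denominator)
|G| = 100 · 215.03 / 685.65 ≈ 31.361
Gain = 20 log₁₀(31.361) ≈ 29.93 dB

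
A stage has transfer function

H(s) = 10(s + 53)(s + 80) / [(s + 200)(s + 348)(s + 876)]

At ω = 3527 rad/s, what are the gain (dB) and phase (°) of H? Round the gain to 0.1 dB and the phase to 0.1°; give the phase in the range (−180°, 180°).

-51.3 dB, -69.3°

At s = jω = j3527:
zero (s+53): 53 + j3527 → |·| = √(53²+3527²) = √12442538 ≈ 3527.4, ∠ = arctan(3527/53) ≈ 89.14°
zero (s+80): 80 + j3527 → |·| = √(80²+3527²) = √12446129 ≈ 3527.9, ∠ = arctan(3527/80) ≈ 88.70°
pole (s+200): 200 + j3527 → |·| = √(200²+3527²) = √12479729 ≈ 3532.7, ∠ = arctan(3527/200) ≈ 86.75°
pole (s+348): 348 + j3527 → |·| = √(348²+3527²) = √12560833 ≈ 3544.1, ∠ = arctan(3527/348) ≈ 84.37°
pole (s+876): 876 + j3527 → |·| = √(876²+3527²) = √13207105 ≈ 3634.2, ∠ = arctan(3527/876) ≈ 76.05°
|H| = 10 · 1.2444e+07 / 4.5501e+10 ≈ 0.0027349
Gain = 20 log₁₀(0.0027349) ≈ -51.26 dB
∠H = 177.84° − 247.17° = -69.33°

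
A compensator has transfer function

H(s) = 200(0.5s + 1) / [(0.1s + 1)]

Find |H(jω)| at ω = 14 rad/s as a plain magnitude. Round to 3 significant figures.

At ω = 14 rad/s:
zero (1 + j14·0.5) = 1 + j7 → |·| ≈ 7.0711, ∠ ≈ 81.87°
pole (1 + j14·0.1) = 1 + j1.4 → |·| ≈ 1.7205, ∠ ≈ 54.46°
|H| = 200 · 7.0711 / (1.7205) ≈ 821.98

822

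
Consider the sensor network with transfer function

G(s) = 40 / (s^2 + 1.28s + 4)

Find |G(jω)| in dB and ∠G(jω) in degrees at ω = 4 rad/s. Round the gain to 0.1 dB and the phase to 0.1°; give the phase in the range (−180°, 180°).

9.7 dB, -156.9°

At s = jω = j4:
quadratic: (j4)² + 1.28·j4 + 4 = -12 + j5.12 → |·| ≈ 13.047, ∠ ≈ 156.89°
|G| = 40 / 13.047 ≈ 3.0658
Gain = 20 log₁₀(3.0658) ≈ 9.73 dB
∠G = 0.00° − 156.89° = -156.89°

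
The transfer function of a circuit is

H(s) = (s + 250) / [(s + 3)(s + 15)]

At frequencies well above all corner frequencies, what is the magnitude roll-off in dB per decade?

Each pole contributes −20 dB/decade at high frequency; each zero contributes +20 dB/decade.
Net: 1 zero(s) − 2 pole(s) → -20 dB/decade.

-20 dB/decade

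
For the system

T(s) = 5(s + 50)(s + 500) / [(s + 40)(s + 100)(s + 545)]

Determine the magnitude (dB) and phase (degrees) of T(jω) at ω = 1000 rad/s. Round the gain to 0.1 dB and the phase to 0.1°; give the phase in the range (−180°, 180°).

-46.2 dB, -82.8°

At s = jω = j1000:
zero (s+50): 50 + j1000 → |·| = √(50²+1000²) = √1002500 ≈ 1001.2, ∠ = arctan(1000/50) ≈ 87.14°
zero (s+500): 500 + j1000 → |·| = √(500²+1000²) = √1250000 ≈ 1118, ∠ = arctan(1000/500) ≈ 63.43°
pole (s+40): 40 + j1000 → |·| = √(40²+1000²) = √1001600 ≈ 1000.8, ∠ = arctan(1000/40) ≈ 87.71°
pole (s+100): 100 + j1000 → |·| = √(100²+1000²) = √1010000 ≈ 1005, ∠ = arctan(1000/100) ≈ 84.29°
pole (s+545): 545 + j1000 → |·| = √(545²+1000²) = √1297025 ≈ 1138.9, ∠ = arctan(1000/545) ≈ 61.41°
|T| = 5 · 1.1193e+06 / 1.1455e+09 ≈ 0.0048856
Gain = 20 log₁₀(0.0048856) ≈ -46.22 dB
∠T = 150.57° − 233.41° = -82.84°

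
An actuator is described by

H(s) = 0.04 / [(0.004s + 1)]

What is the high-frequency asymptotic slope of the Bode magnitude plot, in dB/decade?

Each pole contributes −20 dB/decade at high frequency; each zero contributes +20 dB/decade.
Net: 0 zero(s) − 1 pole(s) → -20 dB/decade.

-20 dB/decade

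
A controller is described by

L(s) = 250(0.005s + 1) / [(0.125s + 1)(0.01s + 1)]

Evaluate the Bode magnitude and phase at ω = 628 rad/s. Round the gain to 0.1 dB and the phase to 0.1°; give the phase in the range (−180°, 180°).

At ω = 628 rad/s:
zero (1 + j628·0.005) = 1 + j3.14 → |·| ≈ 3.2954, ∠ ≈ 72.33°
pole (1 + j628·0.125) = 1 + j78.5 → |·| ≈ 78.506, ∠ ≈ 89.27°
pole (1 + j628·0.01) = 1 + j6.28 → |·| ≈ 6.3591, ∠ ≈ 80.95°
|L| = 250 · 3.2954 / (78.506 · 6.3591) ≈ 1.6502
Gain = 20 log₁₀(1.6502) ≈ 4.35 dB
∠L = (72.33°) − (89.27° + 80.95°) = -97.89°

4.4 dB, -97.9°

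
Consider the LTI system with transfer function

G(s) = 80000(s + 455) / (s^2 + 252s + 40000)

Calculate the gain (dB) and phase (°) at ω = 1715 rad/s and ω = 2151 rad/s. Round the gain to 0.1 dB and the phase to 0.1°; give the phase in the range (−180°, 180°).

ω = 1715: 33.7 dB, -96.4°; ω = 2151: 31.6 dB, -95.2°

At s = jω = j1715:
zero (s+455): 455 + j1715 → |·| = √(455²+1715²) = √3148250 ≈ 1774.3, ∠ = arctan(1715/455) ≈ 75.14°
quadratic: (j1715)² + 252·j1715 + 40000 = -2901225 + j432180 → |·| ≈ 2.9332e+06, ∠ ≈ 171.53°
|G| = 80000 · 1774.3 / 2.9332e+06 ≈ 48.392
Gain = 20 log₁₀(48.392) ≈ 33.70 dB
∠G = 75.14° − 171.53° = -96.39°

At s = jω = j2151:
zero (s+455): 455 + j2151 → |·| = √(455²+2151²) = √4833826 ≈ 2198.6, ∠ = arctan(2151/455) ≈ 78.06°
quadratic: (j2151)² + 252·j2151 + 40000 = -4586801 + j542052 → |·| ≈ 4.6187e+06, ∠ ≈ 173.26°
|G| = 80000 · 2198.6 / 4.6187e+06 ≈ 38.082
Gain = 20 log₁₀(38.082) ≈ 31.61 dB
∠G = 78.06° − 173.26° = -95.20°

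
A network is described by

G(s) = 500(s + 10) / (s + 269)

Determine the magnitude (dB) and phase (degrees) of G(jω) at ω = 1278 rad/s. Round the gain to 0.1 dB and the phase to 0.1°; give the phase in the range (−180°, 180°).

At s = jω = j1278:
zero (s+10): 10 + j1278 → |·| = √(10²+1278²) = √1633384 ≈ 1278, ∠ = arctan(1278/10) ≈ 89.55°
pole (s+269): 269 + j1278 → |·| = √(269²+1278²) = √1705645 ≈ 1306, ∠ = arctan(1278/269) ≈ 78.11°
|G| = 500 · 1278 / 1306 ≈ 489.28
Gain = 20 log₁₀(489.28) ≈ 53.79 dB
∠G = 89.55° − 78.11° = 11.44°

53.8 dB, 11.4°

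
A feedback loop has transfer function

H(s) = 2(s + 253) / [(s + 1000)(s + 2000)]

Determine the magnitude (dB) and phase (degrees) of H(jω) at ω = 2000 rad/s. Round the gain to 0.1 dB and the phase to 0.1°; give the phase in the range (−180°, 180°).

At s = jω = j2000:
zero (s+253): 253 + j2000 → |·| = √(253²+2000²) = √4064009 ≈ 2015.9, ∠ = arctan(2000/253) ≈ 82.79°
pole (s+1000): 1000 + j2000 → |·| = √(1000²+2000²) = √5000000 ≈ 2236.1, ∠ = arctan(2000/1000) ≈ 63.43°
pole (s+2000): 2000 + j2000 → |·| = √(2000²+2000²) = √8000000 ≈ 2828.4, ∠ = arctan(2000/2000) ≈ 45.00°
|H| = 2 · 2015.9 / 6.3246e+06 ≈ 0.00063748
Gain = 20 log₁₀(0.00063748) ≈ -63.91 dB
∠H = 82.79° − 108.43° = -25.64°

-63.9 dB, -25.6°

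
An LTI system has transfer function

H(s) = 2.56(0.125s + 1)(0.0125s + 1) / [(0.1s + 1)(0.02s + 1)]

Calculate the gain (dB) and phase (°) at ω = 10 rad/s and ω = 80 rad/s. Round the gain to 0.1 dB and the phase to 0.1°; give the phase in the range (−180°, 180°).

At ω = 10 rad/s:
zero (1 + j10·0.125) = 1 + j1.25 → |·| ≈ 1.6008, ∠ ≈ 51.34°
zero (1 + j10·0.0125) = 1 + j0.125 → |·| ≈ 1.0078, ∠ ≈ 7.13°
pole (1 + j10·0.1) = 1 + j1 → |·| ≈ 1.4142, ∠ ≈ 45.00°
pole (1 + j10·0.02) = 1 + j0.2 → |·| ≈ 1.0198, ∠ ≈ 11.31°
|H| = 2.56 · 1.6008 · 1.0078 / (1.4142 · 1.0198) ≈ 2.8637
Gain = 20 log₁₀(2.8637) ≈ 9.14 dB
∠H = (51.34° + 7.13°) − (45.00° + 11.31°) = 2.16°

At ω = 80 rad/s:
zero (1 + j80·0.125) = 1 + j10 → |·| ≈ 10.05, ∠ ≈ 84.29°
zero (1 + j80·0.0125) = 1 + j1 → |·| ≈ 1.4142, ∠ ≈ 45.00°
pole (1 + j80·0.1) = 1 + j8 → |·| ≈ 8.0623, ∠ ≈ 82.87°
pole (1 + j80·0.02) = 1 + j1.6 → |·| ≈ 1.8868, ∠ ≈ 57.99°
|H| = 2.56 · 10.05 · 1.4142 / (8.0623 · 1.8868) ≈ 2.3918
Gain = 20 log₁₀(2.3918) ≈ 7.57 dB
∠H = (84.29° + 45.00°) − (82.87° + 57.99°) = -11.57°

ω = 10: 9.1 dB, 2.2°; ω = 80: 7.6 dB, -11.6°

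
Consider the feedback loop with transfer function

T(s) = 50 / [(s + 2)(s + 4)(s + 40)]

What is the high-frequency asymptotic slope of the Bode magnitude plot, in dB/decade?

Each pole contributes −20 dB/decade at high frequency; each zero contributes +20 dB/decade.
Net: 0 zero(s) − 3 pole(s) → -60 dB/decade.

-60 dB/decade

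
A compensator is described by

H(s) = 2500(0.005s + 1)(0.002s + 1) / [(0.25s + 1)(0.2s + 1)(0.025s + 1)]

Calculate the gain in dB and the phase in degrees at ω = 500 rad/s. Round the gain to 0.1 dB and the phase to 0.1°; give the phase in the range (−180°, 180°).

-24.3 dB, -151.2°

At ω = 500 rad/s:
zero (1 + j500·0.005) = 1 + j2.5 → |·| ≈ 2.6926, ∠ ≈ 68.20°
zero (1 + j500·0.002) = 1 + j1 → |·| ≈ 1.4142, ∠ ≈ 45.00°
pole (1 + j500·0.25) = 1 + j125 → |·| ≈ 125, ∠ ≈ 89.54°
pole (1 + j500·0.2) = 1 + j100 → |·| ≈ 100, ∠ ≈ 89.43°
pole (1 + j500·0.025) = 1 + j12.5 → |·| ≈ 12.54, ∠ ≈ 85.43°
|H| = 2500 · 2.6926 · 1.4142 / (125 · 100 · 12.54) ≈ 0.060732
Gain = 20 log₁₀(0.060732) ≈ -24.33 dB
∠H = (68.20° + 45.00°) − (89.54° + 89.43° + 85.43°) = -151.20°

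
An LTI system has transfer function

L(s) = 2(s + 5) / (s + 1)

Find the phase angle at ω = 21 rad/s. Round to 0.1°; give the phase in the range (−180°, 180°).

-10.7°

At s = jω = j21:
zero (s+5): 5 + j21 → |·| = √(5²+21²) = √466 ≈ 21.587, ∠ = arctan(21/5) ≈ 76.61°
pole (s+1): 1 + j21 → |·| = √(1²+21²) = √442 ≈ 21.024, ∠ = arctan(21/1) ≈ 87.27°
∠L = 76.61° − 87.27° = -10.66°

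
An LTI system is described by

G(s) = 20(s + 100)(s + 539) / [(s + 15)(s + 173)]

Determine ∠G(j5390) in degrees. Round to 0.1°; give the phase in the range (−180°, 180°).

-4.8°

At s = jω = j5390:
zero (s+100): 100 + j5390 → |·| = √(100²+5390²) = √29062100 ≈ 5390.9, ∠ = arctan(5390/100) ≈ 88.94°
zero (s+539): 539 + j5390 → |·| = √(539²+5390²) = √29342621 ≈ 5416.9, ∠ = arctan(5390/539) ≈ 84.29°
pole (s+15): 15 + j5390 → |·| = √(15²+5390²) = √29052325 ≈ 5390, ∠ = arctan(5390/15) ≈ 89.84°
pole (s+173): 173 + j5390 → |·| = √(173²+5390²) = √29082029 ≈ 5392.8, ∠ = arctan(5390/173) ≈ 88.16°
∠G = 173.23° − 178.00° = -4.77°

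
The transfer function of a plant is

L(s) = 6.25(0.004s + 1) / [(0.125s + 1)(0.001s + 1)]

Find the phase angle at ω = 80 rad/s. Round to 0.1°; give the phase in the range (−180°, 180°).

-71.1°

At ω = 80 rad/s:
zero (1 + j80·0.004) = 1 + j0.32 → |·| ≈ 1.05, ∠ ≈ 17.74°
pole (1 + j80·0.125) = 1 + j10 → |·| ≈ 10.05, ∠ ≈ 84.29°
pole (1 + j80·0.001) = 1 + j0.08 → |·| ≈ 1.0032, ∠ ≈ 4.57°
∠L = (17.74°) − (84.29° + 4.57°) = -71.12°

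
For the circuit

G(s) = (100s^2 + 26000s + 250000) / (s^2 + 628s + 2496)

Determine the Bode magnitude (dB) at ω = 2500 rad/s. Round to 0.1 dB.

Substitute s = j2500:
Numerator: 100(j2500)^2 + 26000(j2500) + 250000 = -624750000 + j65000000
Denominator: (j2500)^2 + 628(j2500) + 2496 = -6247504 + j1570000
|N| = √(624750000² + 65000000²) ≈ 6.2812e+08, ∠N ≈ 174.06°
|D| = √(6247504² + 1570000²) ≈ 6.4418e+06, ∠D ≈ 165.89°
|G| = 6.2812e+08 / 6.4418e+06 ≈ 97.507
Gain = 20 log₁₀(97.507) ≈ 39.78 dB

39.8 dB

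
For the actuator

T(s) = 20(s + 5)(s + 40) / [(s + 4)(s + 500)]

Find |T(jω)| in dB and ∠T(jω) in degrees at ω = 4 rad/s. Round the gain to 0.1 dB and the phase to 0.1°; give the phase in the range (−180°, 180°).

5.2 dB, -1.1°

At s = jω = j4:
zero (s+5): 5 + j4 → |·| = √(5²+4²) = √41 ≈ 6.4031, ∠ = arctan(4/5) ≈ 38.66°
zero (s+40): 40 + j4 → |·| = √(40²+4²) = √1616 ≈ 40.2, ∠ = arctan(4/40) ≈ 5.71°
pole (s+4): 4 + j4 → |·| = √(4²+4²) = √32 ≈ 5.6569, ∠ = arctan(4/4) ≈ 45.00°
pole (s+500): 500 + j4 → |·| = √(500²+4²) = √250016 ≈ 500.02, ∠ = arctan(4/500) ≈ 0.46°
|T| = 20 · 257.4 / 2828.6 ≈ 1.82
Gain = 20 log₁₀(1.82) ≈ 5.20 dB
∠T = 44.37° − 45.46° = -1.09°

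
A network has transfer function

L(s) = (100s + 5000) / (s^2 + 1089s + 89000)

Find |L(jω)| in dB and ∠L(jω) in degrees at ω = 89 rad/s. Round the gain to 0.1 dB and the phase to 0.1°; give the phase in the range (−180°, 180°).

Substitute s = j89:
Numerator: 100(j89) + 5000 = 5000 + j8900
Denominator: (j89)^2 + 1089(j89) + 89000 = 81079 + j96921
|N| = √(5000² + 8900²) ≈ 10208, ∠N ≈ 60.67°
|D| = √(81079² + 96921²) ≈ 1.2636e+05, ∠D ≈ 50.09°
|L| = 10208 / 1.2636e+05 ≈ 0.080785
Gain = 20 log₁₀(0.080785) ≈ -21.85 dB
∠L = 60.67° − 50.09° = 10.58°

-21.9 dB, 10.6°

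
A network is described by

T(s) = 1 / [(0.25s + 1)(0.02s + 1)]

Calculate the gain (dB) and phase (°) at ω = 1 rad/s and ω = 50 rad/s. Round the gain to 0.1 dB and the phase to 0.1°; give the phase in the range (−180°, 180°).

ω = 1: -0.3 dB, -15.2°; ω = 50: -25.0 dB, -130.4°

At ω = 1 rad/s:
pole (1 + j1·0.25) = 1 + j0.25 → |·| ≈ 1.0308, ∠ ≈ 14.04°
pole (1 + j1·0.02) = 1 + j0.02 → |·| ≈ 1.0002, ∠ ≈ 1.15°
|T| = 1 · 1 / (1.0308 · 1.0002) ≈ 0.96993
Gain = 20 log₁₀(0.96993) ≈ -0.27 dB
∠T = (0°) − (14.04° + 1.15°) = -15.19°

At ω = 50 rad/s:
pole (1 + j50·0.25) = 1 + j12.5 → |·| ≈ 12.54, ∠ ≈ 85.43°
pole (1 + j50·0.02) = 1 + j1 → |·| ≈ 1.4142, ∠ ≈ 45.00°
|T| = 1 · 1 / (12.54 · 1.4142) ≈ 0.056389
Gain = 20 log₁₀(0.056389) ≈ -24.98 dB
∠T = (0°) − (85.43° + 45.00°) = -130.43°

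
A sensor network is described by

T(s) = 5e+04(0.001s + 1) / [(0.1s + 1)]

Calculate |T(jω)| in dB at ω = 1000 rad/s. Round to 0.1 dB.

57.0 dB

At ω = 1000 rad/s:
zero (1 + j1000·0.001) = 1 + j1 → |·| ≈ 1.4142, ∠ ≈ 45.00°
pole (1 + j1000·0.1) = 1 + j100 → |·| ≈ 100, ∠ ≈ 89.43°
|T| = 5e+04 · 1.4142 / (100) ≈ 707.1
Gain = 20 log₁₀(707.1) ≈ 56.99 dB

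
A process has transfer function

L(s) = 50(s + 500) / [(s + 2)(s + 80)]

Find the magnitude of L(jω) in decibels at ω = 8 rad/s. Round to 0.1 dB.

At s = jω = j8:
zero (s+500): 500 + j8 → |·| = √(500²+8²) = √250064 ≈ 500.06, ∠ = arctan(8/500) ≈ 0.92°
pole (s+2): 2 + j8 → |·| = √(2²+8²) = √68 ≈ 8.2462, ∠ = arctan(8/2) ≈ 75.96°
pole (s+80): 80 + j8 → |·| = √(80²+8²) = √6464 ≈ 80.399, ∠ = arctan(8/80) ≈ 5.71°
|L| = 50 · 500.06 / 662.99 ≈ 37.712
Gain = 20 log₁₀(37.712) ≈ 31.53 dB

31.5 dB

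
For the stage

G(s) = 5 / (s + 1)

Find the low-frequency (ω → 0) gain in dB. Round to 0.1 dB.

14.0 dB

G(0) = 5 / 1 = 5
20 log₁₀(5) ≈ 13.98 dB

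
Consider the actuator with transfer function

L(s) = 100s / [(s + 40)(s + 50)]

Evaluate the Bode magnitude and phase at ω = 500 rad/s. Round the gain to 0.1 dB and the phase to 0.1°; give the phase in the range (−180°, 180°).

-14.1 dB, -79.7°

At s = jω = j500:
zero at origin: s = j500 → |·| = 500, ∠ = 90.00°
pole (s+40): 40 + j500 → |·| = √(40²+500²) = √251600 ≈ 501.6, ∠ = arctan(500/40) ≈ 85.43°
pole (s+50): 50 + j500 → |·| = √(50²+500²) = √252500 ≈ 502.49, ∠ = arctan(500/50) ≈ 84.29°
|L| = 100 · 500 / 2.5205e+05 ≈ 0.19837
Gain = 20 log₁₀(0.19837) ≈ -14.05 dB
∠L = 90.00° − 169.72° = -79.72°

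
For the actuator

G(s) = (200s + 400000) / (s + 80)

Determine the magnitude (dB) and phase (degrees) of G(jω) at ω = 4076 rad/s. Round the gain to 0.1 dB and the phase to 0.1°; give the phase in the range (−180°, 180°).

Substitute s = j4076:
Numerator: 200(j4076) + 400000 = 400000 + j815200
Denominator: (j4076) + 80 = 80 + j4076
|N| = √(400000² + 815200²) ≈ 9.0805e+05, ∠N ≈ 63.86°
|D| = √(80² + 4076²) ≈ 4076.8, ∠D ≈ 88.88°
|G| = 9.0805e+05 / 4076.8 ≈ 222.74
Gain = 20 log₁₀(222.74) ≈ 46.96 dB
∠G = 63.86° − 88.88° = -25.02°

47.0 dB, -25.0°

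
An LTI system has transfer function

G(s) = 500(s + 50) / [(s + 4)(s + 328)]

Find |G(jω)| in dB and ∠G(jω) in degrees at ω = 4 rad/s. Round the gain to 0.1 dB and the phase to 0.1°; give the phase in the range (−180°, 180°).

22.6 dB, -41.1°

At s = jω = j4:
zero (s+50): 50 + j4 → |·| = √(50²+4²) = √2516 ≈ 50.16, ∠ = arctan(4/50) ≈ 4.57°
pole (s+4): 4 + j4 → |·| = √(4²+4²) = √32 ≈ 5.6569, ∠ = arctan(4/4) ≈ 45.00°
pole (s+328): 328 + j4 → |·| = √(328²+4²) = √107600 ≈ 328.02, ∠ = arctan(4/328) ≈ 0.70°
|G| = 500 · 50.16 / 1855.6 ≈ 13.516
Gain = 20 log₁₀(13.516) ≈ 22.62 dB
∠G = 4.57° − 45.70° = -41.13°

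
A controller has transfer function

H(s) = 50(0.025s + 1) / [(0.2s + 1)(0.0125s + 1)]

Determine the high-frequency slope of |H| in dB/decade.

-20 dB/decade

Each pole contributes −20 dB/decade at high frequency; each zero contributes +20 dB/decade.
Net: 1 zero(s) − 2 pole(s) → -20 dB/decade.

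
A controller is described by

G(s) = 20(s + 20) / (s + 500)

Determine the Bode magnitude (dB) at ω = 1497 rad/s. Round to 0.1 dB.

At s = jω = j1497:
zero (s+20): 20 + j1497 → |·| = √(20²+1497²) = √2241409 ≈ 1497.1, ∠ = arctan(1497/20) ≈ 89.23°
pole (s+500): 500 + j1497 → |·| = √(500²+1497²) = √2491009 ≈ 1578.3, ∠ = arctan(1497/500) ≈ 71.53°
|G| = 20 · 1497.1 / 1578.3 ≈ 18.971
Gain = 20 log₁₀(18.971) ≈ 25.56 dB

25.6 dB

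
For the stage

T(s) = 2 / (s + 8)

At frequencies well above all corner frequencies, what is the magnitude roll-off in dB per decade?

-20 dB/decade

Each pole contributes −20 dB/decade at high frequency; each zero contributes +20 dB/decade.
Net: 0 zero(s) − 1 pole(s) → -20 dB/decade.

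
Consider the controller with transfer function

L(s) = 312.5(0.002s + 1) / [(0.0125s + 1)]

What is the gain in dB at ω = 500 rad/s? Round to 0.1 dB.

36.9 dB

At ω = 500 rad/s:
zero (1 + j500·0.002) = 1 + j1 → |·| ≈ 1.4142, ∠ ≈ 45.00°
pole (1 + j500·0.0125) = 1 + j6.25 → |·| ≈ 6.3295, ∠ ≈ 80.91°
|L| = 312.5 · 1.4142 / (6.3295) ≈ 69.822
Gain = 20 log₁₀(69.822) ≈ 36.88 dB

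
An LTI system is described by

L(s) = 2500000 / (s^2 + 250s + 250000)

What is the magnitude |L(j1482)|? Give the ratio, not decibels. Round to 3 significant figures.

At s = jω = j1482:
quadratic: (j1482)² + 250·j1482 + 250000 = -1946324 + j370500 → |·| ≈ 1.9813e+06, ∠ ≈ 169.22°
|L| = 2500000 / 1.9813e+06 ≈ 1.2618

1.26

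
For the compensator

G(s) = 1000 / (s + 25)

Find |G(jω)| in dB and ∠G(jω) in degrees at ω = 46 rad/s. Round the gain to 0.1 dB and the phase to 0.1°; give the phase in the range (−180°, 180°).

25.6 dB, -61.5°

At s = jω = j46:
pole (s+25): 25 + j46 → |·| = √(25²+46²) = √2741 ≈ 52.355, ∠ = arctan(46/25) ≈ 61.48°
|G| = 1000 / 52.355 ≈ 19.1
Gain = 20 log₁₀(19.1) ≈ 25.62 dB
∠G = 0.00° − 61.48° = -61.48°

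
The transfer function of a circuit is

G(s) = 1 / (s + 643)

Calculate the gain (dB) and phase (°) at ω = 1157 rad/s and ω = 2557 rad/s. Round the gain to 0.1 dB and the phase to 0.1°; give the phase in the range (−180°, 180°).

Substitute s = j1157:
Numerator: 1 = 1 + j0
Denominator: (j1157) + 643 = 643 + j1157
|N| = √(1² + 0²) ≈ 1, ∠N ≈ 0.00°
|D| = √(643² + 1157²) ≈ 1323.7, ∠D ≈ 60.94°
|G| = 1 / 1323.7 ≈ 0.00075546
Gain = 20 log₁₀(0.00075546) ≈ -62.44 dB
∠G = 0.00° − 60.94° = -60.94°

Substitute s = j2557:
Numerator: 1 = 1 + j0
Denominator: (j2557) + 643 = 643 + j2557
|N| = √(1² + 0²) ≈ 1, ∠N ≈ 0.00°
|D| = √(643² + 2557²) ≈ 2636.6, ∠D ≈ 75.88°
|G| = 1 / 2636.6 ≈ 0.00037928
Gain = 20 log₁₀(0.00037928) ≈ -68.42 dB
∠G = 0.00° − 75.88° = -75.88°

ω = 1157: -62.4 dB, -60.9°; ω = 2557: -68.4 dB, -75.9°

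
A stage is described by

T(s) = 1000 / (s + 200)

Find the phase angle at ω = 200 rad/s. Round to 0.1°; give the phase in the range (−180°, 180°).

At s = jω = j200:
pole (s+200): 200 + j200 → |·| = √(200²+200²) = √80000 ≈ 282.84, ∠ = arctan(200/200) ≈ 45.00°
∠T = 0.00° − 45.00° = -45.00°

-45.0°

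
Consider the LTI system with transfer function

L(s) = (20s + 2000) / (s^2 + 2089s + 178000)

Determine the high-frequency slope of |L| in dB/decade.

Each pole contributes −20 dB/decade at high frequency; each zero contributes +20 dB/decade.
Net: 1 zero(s) − 2 pole(s) → -20 dB/decade.

-20 dB/decade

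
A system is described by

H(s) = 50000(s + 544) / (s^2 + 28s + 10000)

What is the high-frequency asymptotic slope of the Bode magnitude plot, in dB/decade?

-20 dB/decade

Each pole contributes −20 dB/decade at high frequency; each zero contributes +20 dB/decade.
Net: 1 zero(s) − 2 pole(s) → -20 dB/decade.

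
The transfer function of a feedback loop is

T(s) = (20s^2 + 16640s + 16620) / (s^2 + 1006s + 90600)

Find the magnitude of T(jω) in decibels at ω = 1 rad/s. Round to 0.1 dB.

-11.7 dB

Substitute s = j1:
Numerator: 20(j1)^2 + 16640(j1) + 16620 = 16600 + j16640
Denominator: (j1)^2 + 1006(j1) + 90600 = 90599 + j1006
|N| = √(16600² + 16640²) ≈ 23504, ∠N ≈ 45.07°
|D| = √(90599² + 1006²) ≈ 90605, ∠D ≈ 0.64°
|T| = 23504 / 90605 ≈ 0.25941
Gain = 20 log₁₀(0.25941) ≈ -11.72 dB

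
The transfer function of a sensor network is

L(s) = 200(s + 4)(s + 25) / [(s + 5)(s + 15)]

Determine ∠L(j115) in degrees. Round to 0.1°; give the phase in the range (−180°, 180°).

At s = jω = j115:
zero (s+4): 4 + j115 → |·| = √(4²+115²) = √13241 ≈ 115.07, ∠ = arctan(115/4) ≈ 88.01°
zero (s+25): 25 + j115 → |·| = √(25²+115²) = √13850 ≈ 117.69, ∠ = arctan(115/25) ≈ 77.74°
pole (s+5): 5 + j115 → |·| = √(5²+115²) = √13250 ≈ 115.11, ∠ = arctan(115/5) ≈ 87.51°
pole (s+15): 15 + j115 → |·| = √(15²+115²) = √13450 ≈ 115.97, ∠ = arctan(115/15) ≈ 82.57°
∠L = 165.75° − 170.08° = -4.33°

-4.3°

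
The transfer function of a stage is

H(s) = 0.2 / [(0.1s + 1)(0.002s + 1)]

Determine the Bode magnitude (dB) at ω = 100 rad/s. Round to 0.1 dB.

-34.2 dB

At ω = 100 rad/s:
pole (1 + j100·0.1) = 1 + j10 → |·| ≈ 10.05, ∠ ≈ 84.29°
pole (1 + j100·0.002) = 1 + j0.2 → |·| ≈ 1.0198, ∠ ≈ 11.31°
|H| = 0.2 · 1 / (10.05 · 1.0198) ≈ 0.019514
Gain = 20 log₁₀(0.019514) ≈ -34.19 dB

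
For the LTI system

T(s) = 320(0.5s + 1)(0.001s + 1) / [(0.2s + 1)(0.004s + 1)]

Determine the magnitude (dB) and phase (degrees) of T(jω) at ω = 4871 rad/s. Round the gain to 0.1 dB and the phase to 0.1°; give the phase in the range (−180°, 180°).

46.2 dB, -8.6°

At ω = 4871 rad/s:
zero (1 + j4871·0.5) = 1 + j2435.5 → |·| ≈ 2435.5, ∠ ≈ 89.98°
zero (1 + j4871·0.001) = 1 + j4.871 → |·| ≈ 4.9726, ∠ ≈ 78.40°
pole (1 + j4871·0.2) = 1 + j974.2 → |·| ≈ 974.2, ∠ ≈ 89.94°
pole (1 + j4871·0.004) = 1 + j19.484 → |·| ≈ 19.51, ∠ ≈ 87.06°
|T| = 320 · 2435.5 · 4.9726 / (974.2 · 19.51) ≈ 203.9
Gain = 20 log₁₀(203.9) ≈ 46.19 dB
∠T = (89.98° + 78.40°) − (89.94° + 87.06°) = -8.62°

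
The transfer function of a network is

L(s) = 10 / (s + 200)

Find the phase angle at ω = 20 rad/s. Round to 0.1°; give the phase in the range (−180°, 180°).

At s = jω = j20:
pole (s+200): 200 + j20 → |·| = √(200²+20²) = √40400 ≈ 201, ∠ = arctan(20/200) ≈ 5.71°
∠L = 0.00° − 5.71° = -5.71°

-5.7°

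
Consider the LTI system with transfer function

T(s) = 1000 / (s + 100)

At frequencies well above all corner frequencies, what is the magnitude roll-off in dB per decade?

-20 dB/decade

Each pole contributes −20 dB/decade at high frequency; each zero contributes +20 dB/decade.
Net: 0 zero(s) − 1 pole(s) → -20 dB/decade.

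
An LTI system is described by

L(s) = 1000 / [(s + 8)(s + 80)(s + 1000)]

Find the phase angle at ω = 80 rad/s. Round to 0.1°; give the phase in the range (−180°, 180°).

At s = jω = j80:
pole (s+8): 8 + j80 → |·| = √(8²+80²) = √6464 ≈ 80.399, ∠ = arctan(80/8) ≈ 84.29°
pole (s+80): 80 + j80 → |·| = √(80²+80²) = √12800 ≈ 113.14, ∠ = arctan(80/80) ≈ 45.00°
pole (s+1000): 1000 + j80 → |·| = √(1000²+80²) = √1006400 ≈ 1003.2, ∠ = arctan(80/1000) ≈ 4.57°
∠L = 0.00° − 133.86° = -133.86°

-133.9°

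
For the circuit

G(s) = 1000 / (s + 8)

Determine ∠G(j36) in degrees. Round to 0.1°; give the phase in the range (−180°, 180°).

-77.5°

Substitute s = j36:
Numerator: 1000 = 1000 + j0
Denominator: (j36) + 8 = 8 + j36
|N| = √(1000² + 0²) ≈ 1000, ∠N ≈ 0.00°
|D| = √(8² + 36²) ≈ 36.878, ∠D ≈ 77.47°
∠G = 0.00° − 77.47° = -77.47°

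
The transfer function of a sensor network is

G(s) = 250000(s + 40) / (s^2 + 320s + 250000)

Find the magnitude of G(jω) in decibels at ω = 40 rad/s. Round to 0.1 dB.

35.1 dB

At s = jω = j40:
zero (s+40): 40 + j40 → |·| = √(40²+40²) = √3200 ≈ 56.569, ∠ = arctan(40/40) ≈ 45.00°
quadratic: (j40)² + 320·j40 + 250000 = 248400 + j12800 → |·| ≈ 2.4873e+05, ∠ ≈ 2.95°
|G| = 250000 · 56.569 / 2.4873e+05 ≈ 56.858
Gain = 20 log₁₀(56.858) ≈ 35.10 dB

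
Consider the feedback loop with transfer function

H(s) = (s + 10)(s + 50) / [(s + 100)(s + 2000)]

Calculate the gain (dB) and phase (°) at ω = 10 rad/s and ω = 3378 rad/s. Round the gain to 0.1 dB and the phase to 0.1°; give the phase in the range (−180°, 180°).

ω = 10: -48.9 dB, 50.3°; ω = 3378: -1.3 dB, 31.3°

At s = jω = j10:
zero (s+10): 10 + j10 → |·| = √(10²+10²) = √200 ≈ 14.142, ∠ = arctan(10/10) ≈ 45.00°
zero (s+50): 50 + j10 → |·| = √(50²+10²) = √2600 ≈ 50.99, ∠ = arctan(10/50) ≈ 11.31°
pole (s+100): 100 + j10 → |·| = √(100²+10²) = √10100 ≈ 100.5, ∠ = arctan(10/100) ≈ 5.71°
pole (s+2000): 2000 + j10 → |·| = √(2000²+10²) = √4000100 ≈ 2000, ∠ = arctan(10/2000) ≈ 0.29°
|H| = 1 · 721.1 / 2.01e+05 ≈ 0.0035876
Gain = 20 log₁₀(0.0035876) ≈ -48.90 dB
∠H = 56.31° − 6.00° = 50.31°

At s = jω = j3378:
zero (s+10): 10 + j3378 → |·| = √(10²+3378²) = √11410984 ≈ 3378, ∠ = arctan(3378/10) ≈ 89.83°
zero (s+50): 50 + j3378 → |·| = √(50²+3378²) = √11413384 ≈ 3378.4, ∠ = arctan(3378/50) ≈ 89.15°
pole (s+100): 100 + j3378 → |·| = √(100²+3378²) = √11420884 ≈ 3379.5, ∠ = arctan(3378/100) ≈ 88.30°
pole (s+2000): 2000 + j3378 → |·| = √(2000²+3378²) = √15410884 ≈ 3925.7, ∠ = arctan(3378/2000) ≈ 59.37°
|H| = 1 · 1.1412e+07 / 1.3267e+07 ≈ 0.86018
Gain = 20 log₁₀(0.86018) ≈ -1.31 dB
∠H = 178.98° − 147.67° = 31.31°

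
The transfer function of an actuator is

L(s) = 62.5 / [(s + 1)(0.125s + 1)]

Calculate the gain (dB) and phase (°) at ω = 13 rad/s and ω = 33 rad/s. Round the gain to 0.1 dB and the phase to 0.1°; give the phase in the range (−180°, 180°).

ω = 13: 8.0 dB, -144.0°; ω = 33: -7.0 dB, -164.6°

At ω = 13 rad/s:
pole (1 + j13·1) = 1 + j13 → |·| ≈ 13.038, ∠ ≈ 85.60°
pole (1 + j13·0.125) = 1 + j1.625 → |·| ≈ 1.908, ∠ ≈ 58.39°
|L| = 62.5 · 1 / (13.038 · 1.908) ≈ 2.5124
Gain = 20 log₁₀(2.5124) ≈ 8.00 dB
∠L = (0°) − (85.60° + 58.39°) = -143.99°

At ω = 33 rad/s:
pole (1 + j33·1) = 1 + j33 → |·| ≈ 33.015, ∠ ≈ 88.26°
pole (1 + j33·0.125) = 1 + j4.125 → |·| ≈ 4.2445, ∠ ≈ 76.37°
|L| = 62.5 · 1 / (33.015 · 4.2445) ≈ 0.44601
Gain = 20 log₁₀(0.44601) ≈ -7.01 dB
∠L = (0°) − (88.26° + 76.37°) = -164.63°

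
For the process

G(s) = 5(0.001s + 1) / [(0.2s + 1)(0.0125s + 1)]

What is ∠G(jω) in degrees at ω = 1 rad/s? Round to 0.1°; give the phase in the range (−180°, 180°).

At ω = 1 rad/s:
zero (1 + j1·0.001) = 1 + j0.001 → |·| ≈ 1, ∠ ≈ 0.06°
pole (1 + j1·0.2) = 1 + j0.2 → |·| ≈ 1.0198, ∠ ≈ 11.31°
pole (1 + j1·0.0125) = 1 + j0.0125 → |·| ≈ 1.0001, ∠ ≈ 0.72°
∠G = (0.06°) − (11.31° + 0.72°) = -11.97°

-12.0°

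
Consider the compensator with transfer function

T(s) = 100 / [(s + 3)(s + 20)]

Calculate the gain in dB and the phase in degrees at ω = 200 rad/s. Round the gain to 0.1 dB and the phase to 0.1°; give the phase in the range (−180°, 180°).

-52.1 dB, -173.4°

At s = jω = j200:
pole (s+3): 3 + j200 → |·| = √(3²+200²) = √40009 ≈ 200.02, ∠ = arctan(200/3) ≈ 89.14°
pole (s+20): 20 + j200 → |·| = √(20²+200²) = √40400 ≈ 201, ∠ = arctan(200/20) ≈ 84.29°
|T| = 100 / 40204 ≈ 0.0024873
Gain = 20 log₁₀(0.0024873) ≈ -52.09 dB
∠T = 0.00° − 173.43° = -173.43°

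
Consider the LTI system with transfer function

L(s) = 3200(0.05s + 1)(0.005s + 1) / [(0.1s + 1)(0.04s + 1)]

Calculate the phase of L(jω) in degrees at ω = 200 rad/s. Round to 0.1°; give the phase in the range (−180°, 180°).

At ω = 200 rad/s:
zero (1 + j200·0.05) = 1 + j10 → |·| ≈ 10.05, ∠ ≈ 84.29°
zero (1 + j200·0.005) = 1 + j1 → |·| ≈ 1.4142, ∠ ≈ 45.00°
pole (1 + j200·0.1) = 1 + j20 → |·| ≈ 20.025, ∠ ≈ 87.14°
pole (1 + j200·0.04) = 1 + j8 → |·| ≈ 8.0623, ∠ ≈ 82.87°
∠L = (84.29° + 45.00°) − (87.14° + 82.87°) = -40.72°

-40.7°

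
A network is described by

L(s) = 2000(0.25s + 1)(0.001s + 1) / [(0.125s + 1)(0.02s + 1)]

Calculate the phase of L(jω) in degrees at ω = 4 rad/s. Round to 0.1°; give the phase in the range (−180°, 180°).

At ω = 4 rad/s:
zero (1 + j4·0.25) = 1 + j1 → |·| ≈ 1.4142, ∠ ≈ 45.00°
zero (1 + j4·0.001) = 1 + j0.004 → |·| ≈ 1, ∠ ≈ 0.23°
pole (1 + j4·0.125) = 1 + j0.5 → |·| ≈ 1.118, ∠ ≈ 26.57°
pole (1 + j4·0.02) = 1 + j0.08 → |·| ≈ 1.0032, ∠ ≈ 4.57°
∠L = (45.00° + 0.23°) − (26.57° + 4.57°) = 14.09°

14.1°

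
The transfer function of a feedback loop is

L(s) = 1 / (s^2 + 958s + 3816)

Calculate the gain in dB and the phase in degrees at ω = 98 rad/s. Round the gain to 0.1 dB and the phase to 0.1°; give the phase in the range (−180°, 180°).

-99.5 dB, -93.5°

Substitute s = j98:
Numerator: 1 = 1 + j0
Denominator: (j98)^2 + 958(j98) + 3816 = -5788 + j93884
|N| = √(1² + 0²) ≈ 1, ∠N ≈ 0.00°
|D| = √(5788² + 93884²) ≈ 94062, ∠D ≈ 93.53°
|L| = 1 / 94062 ≈ 1.0631e-05
Gain = 20 log₁₀(1.0631e-05) ≈ -99.47 dB
∠L = 0.00° − 93.53° = -93.53°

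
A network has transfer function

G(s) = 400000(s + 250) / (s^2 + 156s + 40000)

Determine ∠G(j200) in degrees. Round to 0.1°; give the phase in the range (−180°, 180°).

-51.3°

At s = jω = j200:
zero (s+250): 250 + j200 → |·| = √(250²+200²) = √102500 ≈ 320.16, ∠ = arctan(200/250) ≈ 38.66°
quadratic: (j200)² + 156·j200 + 40000 = 0 + j31200 → |·| ≈ 31200, ∠ ≈ 90.00°
∠G = 38.66° − 90.00° = -51.34°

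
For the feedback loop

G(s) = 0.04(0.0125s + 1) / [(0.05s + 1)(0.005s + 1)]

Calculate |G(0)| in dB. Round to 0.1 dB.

-28.0 dB

G(0) = 0.04 · 1 / 1 = 0.04
20 log₁₀(0.04) ≈ -27.96 dB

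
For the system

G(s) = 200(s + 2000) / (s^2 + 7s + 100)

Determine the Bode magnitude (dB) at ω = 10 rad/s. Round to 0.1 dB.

75.1 dB

At s = jω = j10:
zero (s+2000): 2000 + j10 → |·| = √(2000²+10²) = √4000100 ≈ 2000, ∠ = arctan(10/2000) ≈ 0.29°
quadratic: (j10)² + 7·j10 + 100 = 0 + j70 → |·| ≈ 70, ∠ ≈ 90.00°
|G| = 200 · 2000 / 70 ≈ 5714.3
Gain = 20 log₁₀(5714.3) ≈ 75.14 dB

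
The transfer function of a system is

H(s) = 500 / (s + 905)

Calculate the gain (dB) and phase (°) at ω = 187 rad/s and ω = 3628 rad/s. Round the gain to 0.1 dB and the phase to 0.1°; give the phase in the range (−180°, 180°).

Substitute s = j187:
Numerator: 500 = 500 + j0
Denominator: (j187) + 905 = 905 + j187
|N| = √(500² + 0²) ≈ 500, ∠N ≈ 0.00°
|D| = √(905² + 187²) ≈ 924.12, ∠D ≈ 11.67°
|H| = 500 / 924.12 ≈ 0.54106
Gain = 20 log₁₀(0.54106) ≈ -5.34 dB
∠H = 0.00° − 11.67° = -11.67°

Substitute s = j3628:
Numerator: 500 = 500 + j0
Denominator: (j3628) + 905 = 905 + j3628
|N| = √(500² + 0²) ≈ 500, ∠N ≈ 0.00°
|D| = √(905² + 3628²) ≈ 3739.2, ∠D ≈ 75.99°
|H| = 500 / 3739.2 ≈ 0.13372
Gain = 20 log₁₀(0.13372) ≈ -17.48 dB
∠H = 0.00° − 75.99° = -75.99°

ω = 187: -5.3 dB, -11.7°; ω = 3628: -17.5 dB, -76.0°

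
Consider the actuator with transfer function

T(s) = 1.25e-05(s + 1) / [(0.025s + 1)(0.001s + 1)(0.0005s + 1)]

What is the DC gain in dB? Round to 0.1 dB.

T(0) = 1.25e-05 · 1 / 1 = 1.25e-05
20 log₁₀(1.25e-05) ≈ -98.06 dB

-98.1 dB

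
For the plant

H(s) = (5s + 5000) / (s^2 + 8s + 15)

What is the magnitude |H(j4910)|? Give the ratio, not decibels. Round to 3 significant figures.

0.00104

Substitute s = j4910:
Numerator: 5(j4910) + 5000 = 5000 + j24550
Denominator: (j4910)^2 + 8(j4910) + 15 = -24108085 + j39280
|N| = √(5000² + 24550²) ≈ 25054, ∠N ≈ 78.49°
|D| = √(24108085² + 39280²) ≈ 2.4108e+07, ∠D ≈ 179.91°
|H| = 25054 / 2.4108e+07 ≈ 0.0010392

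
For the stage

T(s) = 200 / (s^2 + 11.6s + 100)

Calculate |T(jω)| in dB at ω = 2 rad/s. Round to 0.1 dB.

6.1 dB

At s = jω = j2:
quadratic: (j2)² + 11.6·j2 + 100 = 96 + j23.2 → |·| ≈ 98.764, ∠ ≈ 13.59°
|T| = 200 / 98.764 ≈ 2.025
Gain = 20 log₁₀(2.025) ≈ 6.13 dB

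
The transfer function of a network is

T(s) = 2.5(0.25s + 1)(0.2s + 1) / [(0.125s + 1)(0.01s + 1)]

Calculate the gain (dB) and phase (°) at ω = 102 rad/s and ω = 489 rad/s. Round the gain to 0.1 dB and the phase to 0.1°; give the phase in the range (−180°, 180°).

ω = 102: 37.1 dB, 43.9°; ω = 489: 39.8 dB, 11.4°

At ω = 102 rad/s:
zero (1 + j102·0.25) = 1 + j25.5 → |·| ≈ 25.52, ∠ ≈ 87.75°
zero (1 + j102·0.2) = 1 + j20.4 → |·| ≈ 20.424, ∠ ≈ 87.19°
pole (1 + j102·0.125) = 1 + j12.75 → |·| ≈ 12.789, ∠ ≈ 85.52°
pole (1 + j102·0.01) = 1 + j1.02 → |·| ≈ 1.4284, ∠ ≈ 45.57°
|T| = 2.5 · 25.52 · 20.424 / (12.789 · 1.4284) ≈ 71.33
Gain = 20 log₁₀(71.33) ≈ 37.07 dB
∠T = (87.75° + 87.19°) − (85.52° + 45.57°) = 43.85°

At ω = 489 rad/s:
zero (1 + j489·0.25) = 1 + j122.25 → |·| ≈ 122.25, ∠ ≈ 89.53°
zero (1 + j489·0.2) = 1 + j97.8 → |·| ≈ 97.805, ∠ ≈ 89.41°
pole (1 + j489·0.125) = 1 + j61.125 → |·| ≈ 61.133, ∠ ≈ 89.06°
pole (1 + j489·0.01) = 1 + j4.89 → |·| ≈ 4.9912, ∠ ≈ 78.44°
|T| = 2.5 · 122.25 · 97.805 / (61.133 · 4.9912) ≈ 97.965
Gain = 20 log₁₀(97.965) ≈ 39.82 dB
∠T = (89.53° + 89.41°) − (89.06° + 78.44°) = 11.44°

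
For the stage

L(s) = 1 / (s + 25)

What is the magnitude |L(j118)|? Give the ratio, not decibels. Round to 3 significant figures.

0.00829

Substitute s = j118:
Numerator: 1 = 1 + j0
Denominator: (j118) + 25 = 25 + j118
|N| = √(1² + 0²) ≈ 1, ∠N ≈ 0.00°
|D| = √(25² + 118²) ≈ 120.62, ∠D ≈ 78.04°
|L| = 1 / 120.62 ≈ 0.0082905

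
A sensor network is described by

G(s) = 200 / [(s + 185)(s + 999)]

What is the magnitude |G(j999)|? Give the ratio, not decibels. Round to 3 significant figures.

0.000139

At s = jω = j999:
pole (s+185): 185 + j999 → |·| = √(185²+999²) = √1032226 ≈ 1016, ∠ = arctan(999/185) ≈ 79.51°
pole (s+999): 999 + j999 → |·| = √(999²+999²) = √1996002 ≈ 1412.8, ∠ = arctan(999/999) ≈ 45.00°
|G| = 200 / 1.4354e+06 ≈ 0.00013933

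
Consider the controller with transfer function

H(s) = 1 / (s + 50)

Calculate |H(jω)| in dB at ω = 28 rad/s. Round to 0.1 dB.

Substitute s = j28:
Numerator: 1 = 1 + j0
Denominator: (j28) + 50 = 50 + j28
|N| = √(1² + 0²) ≈ 1, ∠N ≈ 0.00°
|D| = √(50² + 28²) ≈ 57.306, ∠D ≈ 29.25°
|H| = 1 / 57.306 ≈ 0.01745
Gain = 20 log₁₀(0.01745) ≈ -35.16 dB

-35.2 dB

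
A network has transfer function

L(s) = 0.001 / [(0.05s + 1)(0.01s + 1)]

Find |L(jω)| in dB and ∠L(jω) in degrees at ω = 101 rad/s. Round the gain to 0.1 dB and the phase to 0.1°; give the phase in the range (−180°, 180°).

At ω = 101 rad/s:
pole (1 + j101·0.05) = 1 + j5.05 → |·| ≈ 5.1481, ∠ ≈ 78.80°
pole (1 + j101·0.01) = 1 + j1.01 → |·| ≈ 1.4213, ∠ ≈ 45.29°
|L| = 0.001 · 1 / (5.1481 · 1.4213) ≈ 0.00013667
Gain = 20 log₁₀(0.00013667) ≈ -77.29 dB
∠L = (0°) − (78.80° + 45.29°) = -124.09°

-77.3 dB, -124.1°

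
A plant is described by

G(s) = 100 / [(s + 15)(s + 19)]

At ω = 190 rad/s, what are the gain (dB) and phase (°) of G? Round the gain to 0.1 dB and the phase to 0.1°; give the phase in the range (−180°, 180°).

-51.2 dB, -169.8°

At s = jω = j190:
pole (s+15): 15 + j190 → |·| = √(15²+190²) = √36325 ≈ 190.59, ∠ = arctan(190/15) ≈ 85.49°
pole (s+19): 19 + j190 → |·| = √(19²+190²) = √36461 ≈ 190.95, ∠ = arctan(190/19) ≈ 84.29°
|G| = 100 / 36393 ≈ 0.0027478
Gain = 20 log₁₀(0.0027478) ≈ -51.22 dB
∠G = 0.00° − 169.78° = -169.78°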